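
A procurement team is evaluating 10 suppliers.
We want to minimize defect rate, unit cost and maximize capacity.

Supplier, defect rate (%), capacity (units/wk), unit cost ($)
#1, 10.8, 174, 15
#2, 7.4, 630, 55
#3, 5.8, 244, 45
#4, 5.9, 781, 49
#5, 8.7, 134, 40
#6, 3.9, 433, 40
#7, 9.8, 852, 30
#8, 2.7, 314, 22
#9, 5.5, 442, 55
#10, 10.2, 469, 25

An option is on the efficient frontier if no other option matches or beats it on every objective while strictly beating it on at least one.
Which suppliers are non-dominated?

#1: not dominated (best unit cost).
#2: dominated by #4 (defect rate 5.9≤7.4, capacity 781≥630, unit cost 49≤55).
#3: dominated by #6 (defect rate 3.9≤5.8, capacity 433≥244, unit cost 40≤45).
#4: not dominated.
#5: dominated by #6 (defect rate 3.9≤8.7, capacity 433≥134, unit cost 40≤40).
#6: not dominated.
#7: not dominated (best capacity).
#8: not dominated (best defect rate).
#9: not dominated.
#10: not dominated.

#1, #4, #6, #7, #8, #9, #10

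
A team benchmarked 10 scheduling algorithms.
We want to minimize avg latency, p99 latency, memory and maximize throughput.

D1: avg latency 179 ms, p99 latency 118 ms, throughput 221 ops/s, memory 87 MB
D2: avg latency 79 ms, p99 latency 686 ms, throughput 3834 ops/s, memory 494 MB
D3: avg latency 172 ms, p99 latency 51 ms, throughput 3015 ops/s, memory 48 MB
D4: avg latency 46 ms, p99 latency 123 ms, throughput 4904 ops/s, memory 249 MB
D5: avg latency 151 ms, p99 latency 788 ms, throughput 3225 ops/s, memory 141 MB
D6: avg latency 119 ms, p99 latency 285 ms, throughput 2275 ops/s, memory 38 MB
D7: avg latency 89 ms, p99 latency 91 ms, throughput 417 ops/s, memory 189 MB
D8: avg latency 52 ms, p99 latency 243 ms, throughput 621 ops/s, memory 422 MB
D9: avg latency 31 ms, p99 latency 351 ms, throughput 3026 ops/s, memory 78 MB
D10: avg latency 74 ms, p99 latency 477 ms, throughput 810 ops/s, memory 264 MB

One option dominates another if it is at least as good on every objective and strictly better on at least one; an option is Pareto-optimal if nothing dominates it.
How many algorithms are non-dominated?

D1: dominated by D3 (avg latency 172≤179, p99 latency 51≤118, throughput 3015≥221, memory 48≤87).
D2: dominated by D4 (avg latency 46≤79, p99 latency 123≤686, throughput 4904≥3834, memory 249≤494).
D3: not dominated (best p99 latency).
D4: not dominated (best throughput).
D5: not dominated.
D6: not dominated (best memory).
D7: not dominated.
D8: dominated by D4 (avg latency 46≤52, p99 latency 123≤243, throughput 4904≥621, memory 249≤422).
D9: not dominated (best avg latency).
D10: dominated by D4 (avg latency 46≤74, p99 latency 123≤477, throughput 4904≥810, memory 249≤264).
Pareto-optimal: D3, D4, D5, D6, D7, D9 → 6.

6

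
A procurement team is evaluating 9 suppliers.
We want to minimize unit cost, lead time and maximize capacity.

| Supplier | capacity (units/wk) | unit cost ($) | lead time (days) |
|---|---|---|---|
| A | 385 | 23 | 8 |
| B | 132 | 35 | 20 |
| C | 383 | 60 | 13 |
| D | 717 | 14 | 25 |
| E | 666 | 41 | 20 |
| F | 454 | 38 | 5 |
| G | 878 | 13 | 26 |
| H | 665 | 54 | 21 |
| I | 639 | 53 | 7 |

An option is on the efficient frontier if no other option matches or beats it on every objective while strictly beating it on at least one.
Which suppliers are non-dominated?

A: not dominated.
B: dominated by A (capacity 385≥132, unit cost 23≤35, lead time 8≤20).
C: dominated by A (capacity 385≥383, unit cost 23≤60, lead time 8≤13).
D: not dominated.
E: not dominated.
F: not dominated (best lead time).
G: not dominated (best capacity).
H: dominated by E (capacity 666≥665, unit cost 41≤54, lead time 20≤21).
I: not dominated.

A, D, E, F, G, I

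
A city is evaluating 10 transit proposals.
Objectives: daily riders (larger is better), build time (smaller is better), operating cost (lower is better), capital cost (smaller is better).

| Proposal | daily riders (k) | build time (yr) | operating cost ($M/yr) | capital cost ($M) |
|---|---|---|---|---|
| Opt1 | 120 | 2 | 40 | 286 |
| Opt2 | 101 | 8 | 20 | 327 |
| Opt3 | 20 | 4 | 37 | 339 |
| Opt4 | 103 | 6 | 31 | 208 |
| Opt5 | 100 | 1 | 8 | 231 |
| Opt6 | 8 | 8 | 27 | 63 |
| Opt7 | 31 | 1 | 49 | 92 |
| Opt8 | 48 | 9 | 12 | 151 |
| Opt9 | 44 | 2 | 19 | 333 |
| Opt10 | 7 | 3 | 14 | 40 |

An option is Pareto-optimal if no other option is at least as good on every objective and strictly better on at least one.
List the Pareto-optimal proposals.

Opt1: not dominated (best daily riders).
Opt2: not dominated.
Opt3: dominated by Opt5 (daily riders 100≥20, build time 1≤4, operating cost 8≤37, capital cost 231≤339).
Opt4: not dominated.
Opt5: not dominated (best operating cost).
Opt6: not dominated.
Opt7: not dominated.
Opt8: not dominated.
Opt9: dominated by Opt5 (daily riders 100≥44, build time 1≤2, operating cost 8≤19, capital cost 231≤333).
Opt10: not dominated (best capital cost).

Opt1, Opt2, Opt4, Opt5, Opt6, Opt7, Opt8, Opt10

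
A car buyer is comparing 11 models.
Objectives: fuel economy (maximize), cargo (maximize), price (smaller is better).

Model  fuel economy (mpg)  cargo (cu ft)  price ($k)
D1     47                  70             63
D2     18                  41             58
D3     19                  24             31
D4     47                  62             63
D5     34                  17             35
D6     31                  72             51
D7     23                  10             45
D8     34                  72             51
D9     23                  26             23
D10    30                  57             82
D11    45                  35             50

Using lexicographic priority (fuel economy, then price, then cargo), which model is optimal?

First maximize fuel economy: best is 47, kept {D1, D4}.
Then minimize price: best is 63, kept {D1, D4}.
Then maximize cargo: best is 70, kept {D1}.

D1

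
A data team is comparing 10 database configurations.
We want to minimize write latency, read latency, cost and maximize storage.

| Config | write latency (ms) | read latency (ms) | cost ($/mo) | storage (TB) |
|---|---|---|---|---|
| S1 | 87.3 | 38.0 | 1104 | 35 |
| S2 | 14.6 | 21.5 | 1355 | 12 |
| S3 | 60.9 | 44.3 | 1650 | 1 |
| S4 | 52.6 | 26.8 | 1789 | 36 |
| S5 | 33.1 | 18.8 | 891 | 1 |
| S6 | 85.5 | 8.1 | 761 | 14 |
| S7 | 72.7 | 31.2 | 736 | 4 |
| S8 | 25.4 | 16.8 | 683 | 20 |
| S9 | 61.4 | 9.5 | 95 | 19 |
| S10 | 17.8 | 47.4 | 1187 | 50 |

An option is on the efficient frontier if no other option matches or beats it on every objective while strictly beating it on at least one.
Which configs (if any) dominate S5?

S8

S8: write latency 25.4≤33.1, read latency 16.8≤18.8, cost 683≤891, storage 20≥1 — dominates S5.
Others (S1, S2, S3, S4, S6, S7, S9, S10) are each worse than S5 on at least one objective.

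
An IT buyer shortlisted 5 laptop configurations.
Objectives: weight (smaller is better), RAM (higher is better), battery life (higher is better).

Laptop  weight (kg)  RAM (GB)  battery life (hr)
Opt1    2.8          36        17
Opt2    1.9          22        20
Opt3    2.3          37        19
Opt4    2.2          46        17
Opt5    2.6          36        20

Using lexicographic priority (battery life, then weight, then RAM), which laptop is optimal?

First maximize battery life: best is 20, kept {Opt2, Opt5}.
Then minimize weight: best is 1.9, kept {Opt2}.

Opt2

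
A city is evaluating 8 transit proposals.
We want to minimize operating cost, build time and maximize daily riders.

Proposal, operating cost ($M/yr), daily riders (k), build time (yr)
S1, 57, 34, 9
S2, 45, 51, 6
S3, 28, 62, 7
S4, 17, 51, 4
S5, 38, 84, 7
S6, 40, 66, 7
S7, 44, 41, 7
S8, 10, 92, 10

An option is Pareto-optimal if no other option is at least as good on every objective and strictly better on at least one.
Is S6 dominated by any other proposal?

S5 vs S6: operating cost 38≤40, daily riders 84≥66, build time 7≤7 — S5 is at least as good on every objective and strictly better on at least one, so S5 dominates S6.

Yes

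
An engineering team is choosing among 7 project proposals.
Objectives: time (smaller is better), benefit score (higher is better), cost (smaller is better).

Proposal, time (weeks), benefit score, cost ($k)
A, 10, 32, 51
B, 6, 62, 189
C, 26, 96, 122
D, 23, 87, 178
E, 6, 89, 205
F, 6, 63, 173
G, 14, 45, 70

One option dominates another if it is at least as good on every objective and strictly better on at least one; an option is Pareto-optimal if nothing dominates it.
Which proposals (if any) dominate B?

F: time 6≤6, benefit score 63≥62, cost 173≤189 — dominates B.
Others (A, C, D, E, G) are each worse than B on at least one objective.

F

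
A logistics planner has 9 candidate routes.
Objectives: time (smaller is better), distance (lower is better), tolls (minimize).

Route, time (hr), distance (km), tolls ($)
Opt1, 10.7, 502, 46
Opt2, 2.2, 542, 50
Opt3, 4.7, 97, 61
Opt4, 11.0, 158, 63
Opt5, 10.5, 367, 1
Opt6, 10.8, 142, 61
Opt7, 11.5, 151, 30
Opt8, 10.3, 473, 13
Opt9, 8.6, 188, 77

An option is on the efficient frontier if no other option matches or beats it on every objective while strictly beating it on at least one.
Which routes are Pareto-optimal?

Opt1: dominated by Opt5 (time 10.5≤10.7, distance 367≤502, tolls 1≤46).
Opt2: not dominated (best time).
Opt3: not dominated (best distance).
Opt4: dominated by Opt3 (time 4.7≤11.0, distance 97≤158, tolls 61≤63).
Opt5: not dominated (best tolls).
Opt6: dominated by Opt3 (time 4.7≤10.8, distance 97≤142, tolls 61≤61).
Opt7: not dominated.
Opt8: not dominated.
Opt9: dominated by Opt3 (time 4.7≤8.6, distance 97≤188, tolls 61≤77).

Opt2, Opt3, Opt5, Opt7, Opt8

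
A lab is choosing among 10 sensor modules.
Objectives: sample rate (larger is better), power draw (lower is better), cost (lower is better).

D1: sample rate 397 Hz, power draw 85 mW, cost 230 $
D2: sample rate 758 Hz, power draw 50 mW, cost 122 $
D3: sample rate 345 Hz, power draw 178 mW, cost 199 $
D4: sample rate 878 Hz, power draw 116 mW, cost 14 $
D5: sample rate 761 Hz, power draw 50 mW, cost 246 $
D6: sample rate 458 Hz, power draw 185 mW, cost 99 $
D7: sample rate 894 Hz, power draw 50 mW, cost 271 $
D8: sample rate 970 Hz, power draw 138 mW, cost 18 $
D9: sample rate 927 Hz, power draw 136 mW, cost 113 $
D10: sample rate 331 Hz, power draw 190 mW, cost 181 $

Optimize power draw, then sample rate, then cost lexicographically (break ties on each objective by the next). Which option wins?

D7

First minimize power draw: best is 50, kept {D2, D5, D7}.
Then maximize sample rate: best is 894, kept {D7}.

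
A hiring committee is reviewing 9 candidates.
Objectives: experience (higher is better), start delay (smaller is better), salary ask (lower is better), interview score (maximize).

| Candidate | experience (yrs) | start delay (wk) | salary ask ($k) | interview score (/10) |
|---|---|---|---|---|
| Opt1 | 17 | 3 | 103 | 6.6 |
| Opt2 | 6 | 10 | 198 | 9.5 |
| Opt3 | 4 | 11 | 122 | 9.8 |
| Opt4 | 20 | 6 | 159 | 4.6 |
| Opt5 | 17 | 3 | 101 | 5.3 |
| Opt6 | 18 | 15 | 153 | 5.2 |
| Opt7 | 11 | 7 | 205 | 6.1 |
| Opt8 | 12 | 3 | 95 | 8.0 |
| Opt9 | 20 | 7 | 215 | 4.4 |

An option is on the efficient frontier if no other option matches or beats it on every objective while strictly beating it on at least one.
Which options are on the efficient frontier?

Opt1, Opt2, Opt3, Opt4, Opt5, Opt6, Opt8

Opt1: not dominated.
Opt2: not dominated.
Opt3: not dominated (best interview score).
Opt4: not dominated.
Opt5: not dominated.
Opt6: not dominated.
Opt7: dominated by Opt1 (experience 17≥11, start delay 3≤7, salary ask 103≤205, interview score 6.6≥6.1).
Opt8: not dominated (best salary ask).
Opt9: dominated by Opt4 (experience 20≥20, start delay 6≤7, salary ask 159≤215, interview score 4.6≥4.4).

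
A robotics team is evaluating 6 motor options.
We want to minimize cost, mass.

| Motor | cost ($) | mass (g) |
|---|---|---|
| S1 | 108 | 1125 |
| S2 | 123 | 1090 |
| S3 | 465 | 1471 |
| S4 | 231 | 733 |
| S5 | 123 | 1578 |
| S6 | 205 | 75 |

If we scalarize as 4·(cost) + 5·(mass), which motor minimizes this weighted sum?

S6

S1: 4·108 + 5·1125 = 6057
S2: 4·123 + 5·1090 = 5942
S3: 4·465 + 5·1471 = 9215
S4: 4·231 + 5·733 = 4589
S5: 4·123 + 5·1578 = 8382
S6: 4·205 + 5·75 = 1195
Lowest: S6 at 1195.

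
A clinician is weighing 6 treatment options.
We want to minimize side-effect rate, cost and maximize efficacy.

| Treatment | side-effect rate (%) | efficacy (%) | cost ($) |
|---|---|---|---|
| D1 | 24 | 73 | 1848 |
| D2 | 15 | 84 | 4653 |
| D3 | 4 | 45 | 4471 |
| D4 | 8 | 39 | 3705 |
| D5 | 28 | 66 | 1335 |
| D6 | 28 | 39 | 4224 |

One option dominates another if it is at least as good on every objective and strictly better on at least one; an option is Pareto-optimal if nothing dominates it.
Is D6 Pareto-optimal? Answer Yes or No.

No

D1 vs D6: side-effect rate 24≤28, efficacy 73≥39, cost 1848≤4224 — D1 is at least as good on every objective and strictly better on at least one, so D1 dominates D6.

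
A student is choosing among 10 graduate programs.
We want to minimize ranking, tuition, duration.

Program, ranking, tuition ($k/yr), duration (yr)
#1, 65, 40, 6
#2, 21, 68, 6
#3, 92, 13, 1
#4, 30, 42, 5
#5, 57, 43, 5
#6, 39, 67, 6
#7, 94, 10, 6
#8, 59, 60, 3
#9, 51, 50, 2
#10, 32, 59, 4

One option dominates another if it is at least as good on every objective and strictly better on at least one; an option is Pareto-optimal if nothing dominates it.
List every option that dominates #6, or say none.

#4: ranking 30≤39, tuition 42≤67, duration 5≤6 — dominates #6.
#10: ranking 32≤39, tuition 59≤67, duration 4≤6 — dominates #6.
Others (#1, #2, #3, #5, #7, #8, #9) are each worse than #6 on at least one objective.

#4, #10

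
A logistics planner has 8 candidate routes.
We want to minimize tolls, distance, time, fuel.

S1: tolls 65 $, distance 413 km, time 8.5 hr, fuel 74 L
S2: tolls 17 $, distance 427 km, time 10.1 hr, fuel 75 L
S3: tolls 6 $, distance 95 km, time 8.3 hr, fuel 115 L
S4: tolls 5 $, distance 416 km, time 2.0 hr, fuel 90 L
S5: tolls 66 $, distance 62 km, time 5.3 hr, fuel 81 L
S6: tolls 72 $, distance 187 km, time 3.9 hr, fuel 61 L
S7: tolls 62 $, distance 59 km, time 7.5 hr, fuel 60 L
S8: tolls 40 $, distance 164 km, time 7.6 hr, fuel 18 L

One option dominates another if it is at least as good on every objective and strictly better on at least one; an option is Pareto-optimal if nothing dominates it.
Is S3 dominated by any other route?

S1: worse on tolls (65 vs 6).
S2: worse on tolls (17 vs 6).
S4: worse on distance (416 vs 95).
S5: worse on tolls (66 vs 6).
S6: worse on tolls (72 vs 6).
S7: worse on tolls (62 vs 6).
S8: worse on tolls (40 vs 6).
No option is at least as good as S3 on every objective and strictly better on one.

No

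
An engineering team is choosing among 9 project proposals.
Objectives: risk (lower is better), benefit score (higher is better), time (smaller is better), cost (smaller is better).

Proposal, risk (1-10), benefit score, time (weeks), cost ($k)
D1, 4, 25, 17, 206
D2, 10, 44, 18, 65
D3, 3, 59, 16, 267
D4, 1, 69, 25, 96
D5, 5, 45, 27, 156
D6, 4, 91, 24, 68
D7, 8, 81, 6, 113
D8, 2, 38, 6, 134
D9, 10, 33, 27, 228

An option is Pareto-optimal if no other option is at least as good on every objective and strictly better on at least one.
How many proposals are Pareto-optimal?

D1: dominated by D8 (risk 2≤4, benefit score 38≥25, time 6≤17, cost 134≤206).
D2: not dominated (best cost).
D3: not dominated.
D4: not dominated (best risk).
D5: dominated by D4 (risk 1≤5, benefit score 69≥45, time 25≤27, cost 96≤156).
D6: not dominated (best benefit score).
D7: not dominated.
D8: not dominated.
D9: dominated by D2 (risk 10≤10, benefit score 44≥33, time 18≤27, cost 65≤228).
Pareto-optimal: D2, D3, D4, D6, D7, D8 → 6.

6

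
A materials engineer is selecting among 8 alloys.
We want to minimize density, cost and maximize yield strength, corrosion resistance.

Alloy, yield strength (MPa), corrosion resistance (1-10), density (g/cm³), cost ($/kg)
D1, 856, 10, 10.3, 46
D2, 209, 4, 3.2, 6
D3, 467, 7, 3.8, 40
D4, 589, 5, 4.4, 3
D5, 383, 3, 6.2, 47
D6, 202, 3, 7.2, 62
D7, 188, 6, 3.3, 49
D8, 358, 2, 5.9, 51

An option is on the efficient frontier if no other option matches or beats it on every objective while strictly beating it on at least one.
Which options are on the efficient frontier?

D1, D2, D3, D4, D7

D1: not dominated (best yield strength).
D2: not dominated (best density).
D3: not dominated.
D4: not dominated (best cost).
D5: dominated by D3 (yield strength 467≥383, corrosion resistance 7≥3, density 3.8≤6.2, cost 40≤47).
D6: dominated by D2 (yield strength 209≥202, corrosion resistance 4≥3, density 3.2≤7.2, cost 6≤62).
D7: not dominated.
D8: dominated by D3 (yield strength 467≥358, corrosion resistance 7≥2, density 3.8≤5.9, cost 40≤51).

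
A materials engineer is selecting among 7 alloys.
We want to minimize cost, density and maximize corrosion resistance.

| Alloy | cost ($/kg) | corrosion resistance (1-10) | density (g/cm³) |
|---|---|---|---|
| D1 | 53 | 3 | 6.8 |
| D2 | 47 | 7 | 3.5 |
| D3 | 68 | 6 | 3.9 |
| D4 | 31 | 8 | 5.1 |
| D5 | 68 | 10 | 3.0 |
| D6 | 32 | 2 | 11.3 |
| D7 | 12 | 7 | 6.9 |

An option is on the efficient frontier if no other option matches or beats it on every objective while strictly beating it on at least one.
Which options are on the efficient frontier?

D2, D4, D5, D7

D1: dominated by D2 (cost 47≤53, corrosion resistance 7≥3, density 3.5≤6.8).
D2: not dominated.
D3: dominated by D2 (cost 47≤68, corrosion resistance 7≥6, density 3.5≤3.9).
D4: not dominated.
D5: not dominated (best corrosion resistance).
D6: dominated by D4 (cost 31≤32, corrosion resistance 8≥2, density 5.1≤11.3).
D7: not dominated (best cost).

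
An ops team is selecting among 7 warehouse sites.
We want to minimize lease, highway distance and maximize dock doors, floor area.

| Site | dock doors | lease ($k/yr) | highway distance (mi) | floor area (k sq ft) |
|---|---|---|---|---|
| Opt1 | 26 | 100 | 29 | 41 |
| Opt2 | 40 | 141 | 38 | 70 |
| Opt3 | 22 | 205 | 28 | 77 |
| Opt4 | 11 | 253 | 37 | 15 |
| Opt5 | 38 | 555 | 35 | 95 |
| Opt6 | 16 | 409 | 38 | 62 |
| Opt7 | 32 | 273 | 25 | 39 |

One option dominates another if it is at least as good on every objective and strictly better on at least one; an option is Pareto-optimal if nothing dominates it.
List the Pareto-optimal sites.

Opt1: not dominated (best lease).
Opt2: not dominated (best dock doors).
Opt3: not dominated.
Opt4: dominated by Opt1 (dock doors 26≥11, lease 100≤253, highway distance 29≤37, floor area 41≥15).
Opt5: not dominated (best floor area).
Opt6: dominated by Opt2 (dock doors 40≥16, lease 141≤409, highway distance 38≤38, floor area 70≥62).
Opt7: not dominated (best highway distance).

Opt1, Opt2, Opt3, Opt5, Opt7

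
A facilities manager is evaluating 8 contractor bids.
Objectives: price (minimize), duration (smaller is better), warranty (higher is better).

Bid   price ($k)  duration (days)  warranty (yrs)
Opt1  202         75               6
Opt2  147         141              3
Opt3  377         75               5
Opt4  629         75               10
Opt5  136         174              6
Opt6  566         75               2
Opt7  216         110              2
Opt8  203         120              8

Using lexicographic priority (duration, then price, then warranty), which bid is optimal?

First minimize duration: best is 75, kept {Opt1, Opt3, Opt4, Opt6}.
Then minimize price: best is 202, kept {Opt1}.

Opt1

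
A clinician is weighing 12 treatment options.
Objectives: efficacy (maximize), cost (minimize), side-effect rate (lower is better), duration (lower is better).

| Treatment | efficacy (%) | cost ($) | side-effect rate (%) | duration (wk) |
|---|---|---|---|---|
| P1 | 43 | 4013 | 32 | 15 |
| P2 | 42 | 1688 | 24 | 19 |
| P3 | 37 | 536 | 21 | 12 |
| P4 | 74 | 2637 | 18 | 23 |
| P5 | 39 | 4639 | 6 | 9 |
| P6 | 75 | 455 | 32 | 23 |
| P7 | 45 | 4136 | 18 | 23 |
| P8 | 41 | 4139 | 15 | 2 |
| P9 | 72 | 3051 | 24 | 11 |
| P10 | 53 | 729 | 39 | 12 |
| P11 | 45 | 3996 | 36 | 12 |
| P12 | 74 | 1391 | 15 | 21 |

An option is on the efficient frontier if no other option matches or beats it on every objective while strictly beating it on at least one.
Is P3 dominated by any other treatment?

P1: worse on cost (4013 vs 536).
P2: worse on cost (1688 vs 536).
P4: worse on cost (2637 vs 536).
P5: worse on cost (4639 vs 536).
P6: worse on side-effect rate (32 vs 21).
P7: worse on cost (4136 vs 536).
P8: worse on cost (4139 vs 536).
P9: worse on cost (3051 vs 536).
P10: worse on cost (729 vs 536).
P11: worse on cost (3996 vs 536).
P12: worse on cost (1391 vs 536).
No option is at least as good as P3 on every objective and strictly better on one.

No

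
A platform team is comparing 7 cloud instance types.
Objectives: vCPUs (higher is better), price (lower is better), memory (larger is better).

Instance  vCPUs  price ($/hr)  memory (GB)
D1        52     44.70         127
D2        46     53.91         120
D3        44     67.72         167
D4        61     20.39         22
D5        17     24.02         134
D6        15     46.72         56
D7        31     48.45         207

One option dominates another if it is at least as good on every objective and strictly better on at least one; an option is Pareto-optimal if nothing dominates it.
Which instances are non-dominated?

D1: not dominated.
D2: dominated by D1 (vCPUs 52≥46, price 44.70≤53.91, memory 127≥120).
D3: not dominated.
D4: not dominated (best vCPUs).
D5: not dominated.
D6: dominated by D1 (vCPUs 52≥15, price 44.70≤46.72, memory 127≥56).
D7: not dominated (best memory).

D1, D3, D4, D5, D7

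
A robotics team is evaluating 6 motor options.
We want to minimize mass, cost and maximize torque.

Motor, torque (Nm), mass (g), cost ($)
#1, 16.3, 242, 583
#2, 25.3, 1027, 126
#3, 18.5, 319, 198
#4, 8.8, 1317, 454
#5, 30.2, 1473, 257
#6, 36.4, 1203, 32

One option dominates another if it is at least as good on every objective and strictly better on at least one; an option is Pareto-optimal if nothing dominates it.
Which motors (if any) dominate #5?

#6

#6: torque 36.4≥30.2, mass 1203≤1473, cost 32≤257 — dominates #5.
Others (#1, #2, #3, #4) are each worse than #5 on at least one objective.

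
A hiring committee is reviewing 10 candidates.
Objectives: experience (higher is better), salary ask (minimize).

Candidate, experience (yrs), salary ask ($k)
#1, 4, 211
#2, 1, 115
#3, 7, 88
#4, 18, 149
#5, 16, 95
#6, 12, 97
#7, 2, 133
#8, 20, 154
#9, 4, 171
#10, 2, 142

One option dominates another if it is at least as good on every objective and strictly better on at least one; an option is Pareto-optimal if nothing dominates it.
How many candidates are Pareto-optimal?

#1: dominated by #3 (experience 7≥4, salary ask 88≤211).
#2: dominated by #3 (experience 7≥1, salary ask 88≤115).
#3: not dominated (best salary ask).
#4: not dominated.
#5: not dominated.
#6: dominated by #5 (experience 16≥12, salary ask 95≤97).
#7: dominated by #3 (experience 7≥2, salary ask 88≤133).
#8: not dominated (best experience).
#9: dominated by #3 (experience 7≥4, salary ask 88≤171).
#10: dominated by #3 (experience 7≥2, salary ask 88≤142).
Pareto-optimal: #3, #4, #5, #8 → 4.

4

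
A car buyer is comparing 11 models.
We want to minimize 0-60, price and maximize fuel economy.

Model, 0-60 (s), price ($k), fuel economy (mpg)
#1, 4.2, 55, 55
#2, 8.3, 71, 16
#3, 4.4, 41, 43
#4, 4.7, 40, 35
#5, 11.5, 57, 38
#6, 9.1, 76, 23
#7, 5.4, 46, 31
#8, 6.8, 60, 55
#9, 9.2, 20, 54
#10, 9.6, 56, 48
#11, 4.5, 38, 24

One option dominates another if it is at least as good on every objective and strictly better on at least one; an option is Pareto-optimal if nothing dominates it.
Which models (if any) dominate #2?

#1: 0-60 4.2≤8.3, price 55≤71, fuel economy 55≥16 — dominates #2.
#3: 0-60 4.4≤8.3, price 41≤71, fuel economy 43≥16 — dominates #2.
#4: 0-60 4.7≤8.3, price 40≤71, fuel economy 35≥16 — dominates #2.
#7: 0-60 5.4≤8.3, price 46≤71, fuel economy 31≥16 — dominates #2.
#8: 0-60 6.8≤8.3, price 60≤71, fuel economy 55≥16 — dominates #2.
#11: 0-60 4.5≤8.3, price 38≤71, fuel economy 24≥16 — dominates #2.
Others (#5, #6, #9, #10) are each worse than #2 on at least one objective.

#1, #3, #4, #7, #8, #11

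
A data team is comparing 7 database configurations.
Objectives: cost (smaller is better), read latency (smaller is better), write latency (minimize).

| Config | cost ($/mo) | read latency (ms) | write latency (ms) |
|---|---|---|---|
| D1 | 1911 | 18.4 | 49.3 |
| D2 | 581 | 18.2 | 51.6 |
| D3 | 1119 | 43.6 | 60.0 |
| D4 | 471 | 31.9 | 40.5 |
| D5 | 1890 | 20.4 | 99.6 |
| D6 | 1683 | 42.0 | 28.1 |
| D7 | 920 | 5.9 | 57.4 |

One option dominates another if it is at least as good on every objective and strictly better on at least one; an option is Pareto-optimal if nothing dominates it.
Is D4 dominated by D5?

No

D5 vs D4: D5 is worse on cost (1890 vs 471), so it does not dominate D4.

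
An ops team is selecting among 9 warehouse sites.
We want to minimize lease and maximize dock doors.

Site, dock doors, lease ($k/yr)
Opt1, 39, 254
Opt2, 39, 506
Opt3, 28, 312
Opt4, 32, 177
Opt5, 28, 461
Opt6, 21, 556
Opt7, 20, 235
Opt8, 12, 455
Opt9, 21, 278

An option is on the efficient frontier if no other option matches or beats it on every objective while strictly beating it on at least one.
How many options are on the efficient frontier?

Opt1: not dominated.
Opt2: dominated by Opt1 (dock doors 39≥39, lease 254≤506).
Opt3: dominated by Opt1 (dock doors 39≥28, lease 254≤312).
Opt4: not dominated (best lease).
Opt5: dominated by Opt1 (dock doors 39≥28, lease 254≤461).
Opt6: dominated by Opt1 (dock doors 39≥21, lease 254≤556).
Opt7: dominated by Opt4 (dock doors 32≥20, lease 177≤235).
Opt8: dominated by Opt1 (dock doors 39≥12, lease 254≤455).
Opt9: dominated by Opt1 (dock doors 39≥21, lease 254≤278).
Pareto-optimal: Opt1, Opt4 → 2.

2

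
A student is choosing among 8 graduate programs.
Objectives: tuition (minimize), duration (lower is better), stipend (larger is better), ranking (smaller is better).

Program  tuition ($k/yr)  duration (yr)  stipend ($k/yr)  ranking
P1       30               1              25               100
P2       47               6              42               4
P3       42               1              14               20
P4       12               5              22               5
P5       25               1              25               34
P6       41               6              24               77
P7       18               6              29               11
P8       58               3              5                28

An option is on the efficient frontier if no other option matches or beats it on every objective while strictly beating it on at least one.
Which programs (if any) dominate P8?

P3: tuition 42≤58, duration 1≤3, stipend 14≥5, ranking 20≤28 — dominates P8.
Others (P1, P2, P4, P5, P6, P7) are each worse than P8 on at least one objective.

P3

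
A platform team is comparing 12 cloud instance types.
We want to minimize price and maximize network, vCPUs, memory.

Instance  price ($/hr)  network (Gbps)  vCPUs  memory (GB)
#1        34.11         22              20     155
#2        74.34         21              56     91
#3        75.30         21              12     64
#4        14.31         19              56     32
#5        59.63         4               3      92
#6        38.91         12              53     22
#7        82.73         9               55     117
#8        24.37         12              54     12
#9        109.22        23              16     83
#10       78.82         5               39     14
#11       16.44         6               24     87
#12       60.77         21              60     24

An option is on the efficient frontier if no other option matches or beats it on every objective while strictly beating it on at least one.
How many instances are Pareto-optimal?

#1: not dominated (best memory).
#2: not dominated.
#3: dominated by #1 (price 34.11≤75.30, network 22≥21, vCPUs 20≥12, memory 155≥64).
#4: not dominated (best price).
#5: dominated by #1 (price 34.11≤59.63, network 22≥4, vCPUs 20≥3, memory 155≥92).
#6: dominated by #4 (price 14.31≤38.91, network 19≥12, vCPUs 56≥53, memory 32≥22).
#7: not dominated.
#8: dominated by #4 (price 14.31≤24.37, network 19≥12, vCPUs 56≥54, memory 32≥12).
#9: not dominated (best network).
#10: dominated by #2 (price 74.34≤78.82, network 21≥5, vCPUs 56≥39, memory 91≥14).
#11: not dominated.
#12: not dominated (best vCPUs).
Pareto-optimal: #1, #2, #4, #7, #9, #11, #12 → 7.

7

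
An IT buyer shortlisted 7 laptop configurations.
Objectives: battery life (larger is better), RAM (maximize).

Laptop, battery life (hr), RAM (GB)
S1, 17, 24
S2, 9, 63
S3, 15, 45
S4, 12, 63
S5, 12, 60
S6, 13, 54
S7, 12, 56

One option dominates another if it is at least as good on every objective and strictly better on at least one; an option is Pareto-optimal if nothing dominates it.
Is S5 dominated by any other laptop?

S4 vs S5: battery life 12≥12, RAM 63≥60 — S4 is at least as good on every objective and strictly better on at least one, so S4 dominates S5.

Yes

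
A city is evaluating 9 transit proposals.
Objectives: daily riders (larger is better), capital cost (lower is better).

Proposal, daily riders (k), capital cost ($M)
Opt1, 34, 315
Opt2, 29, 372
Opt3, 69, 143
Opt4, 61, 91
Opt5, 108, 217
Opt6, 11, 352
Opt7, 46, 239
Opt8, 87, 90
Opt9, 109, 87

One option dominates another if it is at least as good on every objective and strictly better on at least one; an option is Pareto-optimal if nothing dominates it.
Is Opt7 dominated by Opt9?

Yes

Opt9 vs Opt7: daily riders 109≥46, capital cost 87≤239 — Opt9 is at least as good on every objective with at least one strict improvement.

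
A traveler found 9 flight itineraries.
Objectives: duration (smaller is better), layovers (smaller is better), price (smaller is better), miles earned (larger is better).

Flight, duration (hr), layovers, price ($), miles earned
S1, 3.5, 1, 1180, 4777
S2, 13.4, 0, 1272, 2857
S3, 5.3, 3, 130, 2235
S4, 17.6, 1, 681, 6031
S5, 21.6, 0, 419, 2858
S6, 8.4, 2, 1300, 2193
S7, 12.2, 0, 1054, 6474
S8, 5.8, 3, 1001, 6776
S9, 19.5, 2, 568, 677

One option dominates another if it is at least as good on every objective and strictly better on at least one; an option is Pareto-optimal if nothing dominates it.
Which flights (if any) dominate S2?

S7: duration 12.2≤13.4, layovers 0≤0, price 1054≤1272, miles earned 6474≥2857 — dominates S2.
Others (S1, S3, S4, S5, S6, S8, S9) are each worse than S2 on at least one objective.

S7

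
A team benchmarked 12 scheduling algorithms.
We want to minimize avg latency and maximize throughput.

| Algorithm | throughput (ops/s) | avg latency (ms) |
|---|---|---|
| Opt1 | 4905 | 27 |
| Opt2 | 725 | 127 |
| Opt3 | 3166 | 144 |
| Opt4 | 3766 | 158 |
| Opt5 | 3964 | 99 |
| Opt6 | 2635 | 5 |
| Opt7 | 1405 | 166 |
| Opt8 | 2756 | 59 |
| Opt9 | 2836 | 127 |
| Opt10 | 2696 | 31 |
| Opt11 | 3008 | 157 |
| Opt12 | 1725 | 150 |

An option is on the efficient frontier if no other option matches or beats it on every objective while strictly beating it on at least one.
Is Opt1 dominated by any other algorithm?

No

Opt2: worse on throughput (725 vs 4905).
Opt3: worse on throughput (3166 vs 4905).
Opt4: worse on throughput (3766 vs 4905).
Opt5: worse on throughput (3964 vs 4905).
Opt6: worse on throughput (2635 vs 4905).
Opt7: worse on throughput (1405 vs 4905).
Opt8: worse on throughput (2756 vs 4905).
Opt9: worse on throughput (2836 vs 4905).
Opt10: worse on throughput (2696 vs 4905).
Opt11: worse on throughput (3008 vs 4905).
Opt12: worse on throughput (1725 vs 4905).
No option is at least as good as Opt1 on every objective and strictly better on one.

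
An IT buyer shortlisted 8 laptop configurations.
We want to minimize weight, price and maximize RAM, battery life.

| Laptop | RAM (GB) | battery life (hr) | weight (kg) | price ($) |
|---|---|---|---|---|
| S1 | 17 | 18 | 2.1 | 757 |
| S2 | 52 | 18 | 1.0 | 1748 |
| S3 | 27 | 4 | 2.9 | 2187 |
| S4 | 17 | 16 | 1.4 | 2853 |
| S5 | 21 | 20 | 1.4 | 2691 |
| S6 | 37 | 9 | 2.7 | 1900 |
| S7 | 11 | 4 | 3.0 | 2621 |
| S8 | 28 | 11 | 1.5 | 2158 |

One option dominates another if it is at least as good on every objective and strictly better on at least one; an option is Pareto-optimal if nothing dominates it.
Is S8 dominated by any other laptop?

Yes

S2 vs S8: RAM 52≥28, battery life 18≥11, weight 1.0≤1.5, price 1748≤2158 — S2 is at least as good on every objective and strictly better on at least one, so S2 dominates S8.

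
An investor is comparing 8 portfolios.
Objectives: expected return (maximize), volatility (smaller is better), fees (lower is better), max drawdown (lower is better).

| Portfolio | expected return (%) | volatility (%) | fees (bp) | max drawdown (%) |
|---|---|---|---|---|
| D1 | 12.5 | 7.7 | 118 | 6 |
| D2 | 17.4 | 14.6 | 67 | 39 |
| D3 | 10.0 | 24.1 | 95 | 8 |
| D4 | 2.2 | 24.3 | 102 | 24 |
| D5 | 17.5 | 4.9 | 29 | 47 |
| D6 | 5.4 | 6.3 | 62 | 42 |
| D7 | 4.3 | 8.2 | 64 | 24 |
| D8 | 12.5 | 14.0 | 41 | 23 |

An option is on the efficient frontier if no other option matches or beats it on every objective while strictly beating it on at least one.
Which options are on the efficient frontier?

D1: not dominated (best max drawdown).
D2: not dominated.
D3: not dominated.
D4: dominated by D3 (expected return 10.0≥2.2, volatility 24.1≤24.3, fees 95≤102, max drawdown 8≤24).
D5: not dominated (best expected return).
D6: not dominated.
D7: not dominated.
D8: not dominated.

D1, D2, D3, D5, D6, D7, D8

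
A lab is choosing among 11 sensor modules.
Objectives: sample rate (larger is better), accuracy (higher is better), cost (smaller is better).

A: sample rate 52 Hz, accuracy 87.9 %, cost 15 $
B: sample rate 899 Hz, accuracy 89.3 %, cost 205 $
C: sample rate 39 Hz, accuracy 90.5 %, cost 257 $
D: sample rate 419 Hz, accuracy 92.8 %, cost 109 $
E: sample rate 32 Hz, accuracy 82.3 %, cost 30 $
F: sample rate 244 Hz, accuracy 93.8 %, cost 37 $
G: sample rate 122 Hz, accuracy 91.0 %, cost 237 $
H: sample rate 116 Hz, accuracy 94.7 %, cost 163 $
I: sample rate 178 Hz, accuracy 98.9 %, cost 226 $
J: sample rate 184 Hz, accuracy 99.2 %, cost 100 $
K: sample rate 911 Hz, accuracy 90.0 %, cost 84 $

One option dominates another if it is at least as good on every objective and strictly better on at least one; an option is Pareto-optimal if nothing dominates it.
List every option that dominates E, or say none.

A: sample rate 52≥32, accuracy 87.9≥82.3, cost 15≤30 — dominates E.
Others (B, C, D, F, G, H, I, J, K) are each worse than E on at least one objective.

A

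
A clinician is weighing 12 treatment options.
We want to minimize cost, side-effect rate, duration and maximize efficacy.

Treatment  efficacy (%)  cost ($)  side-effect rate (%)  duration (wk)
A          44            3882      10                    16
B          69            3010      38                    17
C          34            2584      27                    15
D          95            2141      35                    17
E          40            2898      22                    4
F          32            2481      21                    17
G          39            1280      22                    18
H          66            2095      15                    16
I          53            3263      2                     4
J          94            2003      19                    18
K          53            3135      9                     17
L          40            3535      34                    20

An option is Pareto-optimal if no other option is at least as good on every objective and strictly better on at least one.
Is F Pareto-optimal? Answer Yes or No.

H vs F: efficacy 66≥32, cost 2095≤2481, side-effect rate 15≤21, duration 16≤17 — H is at least as good on every objective and strictly better on at least one, so H dominates F.

No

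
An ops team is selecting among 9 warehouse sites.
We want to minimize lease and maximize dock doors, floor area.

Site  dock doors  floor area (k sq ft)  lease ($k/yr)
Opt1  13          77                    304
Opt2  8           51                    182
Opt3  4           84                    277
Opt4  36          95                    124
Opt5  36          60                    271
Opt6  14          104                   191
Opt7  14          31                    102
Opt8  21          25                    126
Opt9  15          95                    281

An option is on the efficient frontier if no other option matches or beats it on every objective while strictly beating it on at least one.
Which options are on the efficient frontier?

Opt4, Opt6, Opt7

Opt1: dominated by Opt4 (dock doors 36≥13, floor area 95≥77, lease 124≤304).
Opt2: dominated by Opt4 (dock doors 36≥8, floor area 95≥51, lease 124≤182).
Opt3: dominated by Opt4 (dock doors 36≥4, floor area 95≥84, lease 124≤277).
Opt4: not dominated.
Opt5: dominated by Opt4 (dock doors 36≥36, floor area 95≥60, lease 124≤271).
Opt6: not dominated (best floor area).
Opt7: not dominated (best lease).
Opt8: dominated by Opt4 (dock doors 36≥21, floor area 95≥25, lease 124≤126).
Opt9: dominated by Opt4 (dock doors 36≥15, floor area 95≥95, lease 124≤281).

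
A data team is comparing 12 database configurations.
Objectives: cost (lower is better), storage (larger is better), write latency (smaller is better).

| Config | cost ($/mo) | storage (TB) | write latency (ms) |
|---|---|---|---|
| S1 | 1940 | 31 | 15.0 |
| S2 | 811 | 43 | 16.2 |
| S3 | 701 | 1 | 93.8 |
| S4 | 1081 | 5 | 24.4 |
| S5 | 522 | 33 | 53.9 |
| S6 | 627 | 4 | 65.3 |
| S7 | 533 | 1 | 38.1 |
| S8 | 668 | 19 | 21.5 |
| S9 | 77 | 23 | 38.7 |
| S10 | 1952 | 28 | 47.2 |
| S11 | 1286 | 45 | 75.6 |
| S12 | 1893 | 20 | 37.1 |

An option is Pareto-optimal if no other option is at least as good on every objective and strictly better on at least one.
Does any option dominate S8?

No

S1: worse on cost (1940 vs 668).
S2: worse on cost (811 vs 668).
S3: worse on cost (701 vs 668).
S4: worse on cost (1081 vs 668).
S5: worse on write latency (53.9 vs 21.5).
S6: worse on storage (4 vs 19).
S7: worse on storage (1 vs 19).
S9: worse on write latency (38.7 vs 21.5).
S10: worse on cost (1952 vs 668).
S11: worse on cost (1286 vs 668).
S12: worse on cost (1893 vs 668).
No option is at least as good as S8 on every objective and strictly better on one.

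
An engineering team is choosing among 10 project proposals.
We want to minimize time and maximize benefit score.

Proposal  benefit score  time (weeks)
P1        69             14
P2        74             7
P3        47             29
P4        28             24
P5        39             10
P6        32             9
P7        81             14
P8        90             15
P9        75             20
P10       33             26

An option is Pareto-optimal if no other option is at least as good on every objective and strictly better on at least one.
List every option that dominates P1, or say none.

P2: benefit score 74≥69, time 7≤14 — dominates P1.
P7: benefit score 81≥69, time 14≤14 — dominates P1.
Others (P3, P4, P5, P6, P8, P9, P10) are each worse than P1 on at least one objective.

P2, P7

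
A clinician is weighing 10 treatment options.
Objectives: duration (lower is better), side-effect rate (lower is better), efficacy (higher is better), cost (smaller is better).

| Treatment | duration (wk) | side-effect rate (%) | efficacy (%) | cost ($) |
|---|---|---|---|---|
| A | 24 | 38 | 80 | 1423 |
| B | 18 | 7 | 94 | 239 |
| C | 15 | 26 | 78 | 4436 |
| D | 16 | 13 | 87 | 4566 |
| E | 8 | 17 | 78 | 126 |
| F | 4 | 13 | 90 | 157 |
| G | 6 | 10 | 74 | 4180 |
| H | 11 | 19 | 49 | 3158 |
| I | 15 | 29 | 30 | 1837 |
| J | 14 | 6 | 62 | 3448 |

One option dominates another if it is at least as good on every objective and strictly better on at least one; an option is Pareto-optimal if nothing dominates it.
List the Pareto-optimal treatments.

B, E, F, G, J

A: dominated by B (duration 18≤24, side-effect rate 7≤38, efficacy 94≥80, cost 239≤1423).
B: not dominated (best efficacy).
C: dominated by E (duration 8≤15, side-effect rate 17≤26, efficacy 78≥78, cost 126≤4436).
D: dominated by F (duration 4≤16, side-effect rate 13≤13, efficacy 90≥87, cost 157≤4566).
E: not dominated (best cost).
F: not dominated (best duration).
G: not dominated.
H: dominated by E (duration 8≤11, side-effect rate 17≤19, efficacy 78≥49, cost 126≤3158).
I: dominated by E (duration 8≤15, side-effect rate 17≤29, efficacy 78≥30, cost 126≤1837).
J: not dominated (best side-effect rate).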